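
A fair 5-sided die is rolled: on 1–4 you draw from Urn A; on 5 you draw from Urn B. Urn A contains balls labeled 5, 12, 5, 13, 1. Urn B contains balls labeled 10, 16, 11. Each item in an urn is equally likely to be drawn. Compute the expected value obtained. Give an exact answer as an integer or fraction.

E[X | Urn A] = (5 + 12 + 5 + 13 + 1)/5 = 36/5
E[X | Urn B] = (10 + 16 + 11)/3 = 37/3
E[X] = (4/5)·36/5 + (1/5)·37/3 = 617/75

617/75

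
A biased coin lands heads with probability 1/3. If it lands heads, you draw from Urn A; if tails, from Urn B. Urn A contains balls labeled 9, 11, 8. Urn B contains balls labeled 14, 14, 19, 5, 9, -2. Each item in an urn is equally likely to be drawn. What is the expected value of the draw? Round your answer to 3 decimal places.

E[X | Urn A] = (9 + 11 + 8)/3 = 28/3
E[X | Urn B] = (14 + 14 + 19 + 5 + 9 − 2)/6 = 59/6
E[X] = (1/3)·28/3 + (2/3)·59/6 = 29/3 ≈ 9.667

9.667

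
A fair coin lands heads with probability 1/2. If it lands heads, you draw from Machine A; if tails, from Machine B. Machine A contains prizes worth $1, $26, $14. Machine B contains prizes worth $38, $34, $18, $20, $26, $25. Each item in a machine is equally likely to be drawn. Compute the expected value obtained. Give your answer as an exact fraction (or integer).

E[X | Machine A] = (1 + 26 + 14)/3 = 41/3
E[X | Machine B] = (38 + 34 + 18 + 20 + 26 + 25)/6 = 161/6
E[X] = (1/2)·41/3 + (1/2)·161/6 = 81/4

81/4 dollars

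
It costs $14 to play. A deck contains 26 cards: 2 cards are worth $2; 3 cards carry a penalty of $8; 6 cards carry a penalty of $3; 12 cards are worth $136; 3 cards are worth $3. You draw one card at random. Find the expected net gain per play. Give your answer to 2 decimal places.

E[payout] = (2/26)·2 + (3/26)·(-8) + (6/26)·(-3) + (12/26)·136 + (3/26)·3 = 1603/26
Expected profit = 1603/26 − 14 = 1239/26 ≈ $47.65

$47.65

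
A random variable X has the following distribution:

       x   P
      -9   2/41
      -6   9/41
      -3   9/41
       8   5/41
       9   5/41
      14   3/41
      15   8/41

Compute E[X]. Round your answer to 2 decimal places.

3.61

E[X] = (2/41)·(-9) + (9/41)·(-6) + (9/41)·(-3) + (5/41)·8 + (5/41)·9 + (3/41)·14 + (8/41)·15
     = 148/41 ≈ 3.61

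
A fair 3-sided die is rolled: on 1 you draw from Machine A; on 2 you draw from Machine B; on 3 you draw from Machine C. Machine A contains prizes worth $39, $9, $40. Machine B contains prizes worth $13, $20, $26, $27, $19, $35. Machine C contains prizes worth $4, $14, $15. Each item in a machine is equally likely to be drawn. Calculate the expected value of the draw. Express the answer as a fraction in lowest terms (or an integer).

191/9 dollars

E[X | Machine A] = (39 + 9 + 40)/3 = 88/3
E[X | Machine B] = (13 + 20 + 26 + 27 + 19 + 35)/6 = 70/3
E[X | Machine C] = (4 + 14 + 15)/3 = 11
E[X] = (1/3)·88/3 + (1/3)·70/3 + (1/3)·11 = 191/9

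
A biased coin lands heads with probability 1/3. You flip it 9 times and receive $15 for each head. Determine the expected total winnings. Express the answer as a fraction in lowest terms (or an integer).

E[#heads] = 9·1/3 = 3 (linearity over flips).
E[winnings] = 15·3 = 45.

$45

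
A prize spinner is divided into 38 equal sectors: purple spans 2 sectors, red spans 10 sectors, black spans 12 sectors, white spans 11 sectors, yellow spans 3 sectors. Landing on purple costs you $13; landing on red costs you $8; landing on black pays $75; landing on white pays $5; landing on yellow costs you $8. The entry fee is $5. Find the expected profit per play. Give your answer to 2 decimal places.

$16.71

E[payout] = (2/38)·(-13) + (10/38)·(-8) + (12/38)·75 + (11/38)·5 + (3/38)·(-8) = 825/38
Expected profit = 825/38 − 5 = 635/38 ≈ $16.71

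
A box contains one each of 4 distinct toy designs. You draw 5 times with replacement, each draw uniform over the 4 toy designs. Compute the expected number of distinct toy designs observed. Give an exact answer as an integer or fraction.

781/256

Let Xⱼ=1 if type j appears at least once. P(Xⱼ=1) = 1 − ((4−1)/4)^5 = 781/1024.
E[#distinct] = 4·781/1024 = 781/256.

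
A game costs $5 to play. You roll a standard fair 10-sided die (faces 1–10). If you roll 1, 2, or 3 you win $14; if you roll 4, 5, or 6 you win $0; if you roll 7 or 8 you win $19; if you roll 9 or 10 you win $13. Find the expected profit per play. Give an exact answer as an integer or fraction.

E[payout] = (3/10)·0 + (1/5)·13 + (3/10)·14 + (1/5)·19 = 53/5
Expected profit = 53/5 − 5 = 28/5

28/5 dollars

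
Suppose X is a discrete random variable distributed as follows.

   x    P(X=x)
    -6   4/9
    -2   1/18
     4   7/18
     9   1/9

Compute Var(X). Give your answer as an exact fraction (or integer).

E[X] = (4/9)·(-6) + (1/18)·(-2) + (7/18)·4 + (1/9)·9 = -2/9
E[X²] = (4/9)·36 + (1/18)·4 + (7/18)·16 + (1/9)·81 = 283/9
Var(X) = 283/9 − (-2/9)² = 2543/81

2543/81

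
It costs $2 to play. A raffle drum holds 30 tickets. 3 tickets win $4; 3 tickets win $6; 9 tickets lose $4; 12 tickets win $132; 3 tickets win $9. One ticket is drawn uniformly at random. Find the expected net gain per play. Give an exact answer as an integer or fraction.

E[payout] = (3/30)·4 + (3/30)·6 + (9/30)·(-4) + (12/30)·132 + (3/30)·9 = 107/2
Expected profit = 107/2 − 2 = 103/2

103/2 dollars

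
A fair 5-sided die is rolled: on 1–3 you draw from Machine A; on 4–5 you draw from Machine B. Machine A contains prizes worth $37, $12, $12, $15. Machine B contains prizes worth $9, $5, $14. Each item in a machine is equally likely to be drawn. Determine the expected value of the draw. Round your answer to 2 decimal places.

$15.13

E[X | Machine A] = (37 + 12 + 12 + 15)/4 = 19
E[X | Machine B] = (9 + 5 + 14)/3 = 28/3
E[X] = (3/5)·19 + (2/5)·28/3 = 227/15 ≈ 15.13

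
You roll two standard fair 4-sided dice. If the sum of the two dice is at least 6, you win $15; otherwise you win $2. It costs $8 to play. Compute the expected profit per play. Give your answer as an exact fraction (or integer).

-9/8 dollars

E[payout] = (5/8)·2 + (3/8)·15 = 55/8
Expected profit = 55/8 − 8 = -9/8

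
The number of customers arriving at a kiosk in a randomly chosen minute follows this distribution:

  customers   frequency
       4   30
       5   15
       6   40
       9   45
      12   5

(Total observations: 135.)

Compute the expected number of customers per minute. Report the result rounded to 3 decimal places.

6.667

Total = 135, so P(customers=4) = 30/135, etc.
E[X] = (2/9)·4 + (1/9)·5 + (8/27)·6 + (1/3)·9 + (1/27)·12
     = 20/3 ≈ 6.667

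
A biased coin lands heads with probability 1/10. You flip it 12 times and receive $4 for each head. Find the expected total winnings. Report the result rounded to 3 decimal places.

$4.800

E[#heads] = 12·1/10 = 6/5 (linearity over flips).
E[winnings] = 4·6/5 = 24/5.
≈ 4.800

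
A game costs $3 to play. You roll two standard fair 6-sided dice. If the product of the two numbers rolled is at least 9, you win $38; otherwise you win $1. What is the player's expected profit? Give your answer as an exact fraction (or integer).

167/9 dollars

E[payout] = (4/9)·1 + (5/9)·38 = 194/9
Expected profit = 194/9 − 3 = 167/9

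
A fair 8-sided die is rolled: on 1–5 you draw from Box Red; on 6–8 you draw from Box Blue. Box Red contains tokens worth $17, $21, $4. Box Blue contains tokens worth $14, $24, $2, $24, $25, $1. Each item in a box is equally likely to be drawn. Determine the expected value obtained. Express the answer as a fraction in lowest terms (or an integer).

E[X | Box Red] = (17 + 21 + 4)/3 = 14
E[X | Box Blue] = (14 + 24 + 2 + 24 + 25 + 1)/6 = 15
E[X] = (5/8)·14 + (3/8)·15 = 115/8

115/8 dollars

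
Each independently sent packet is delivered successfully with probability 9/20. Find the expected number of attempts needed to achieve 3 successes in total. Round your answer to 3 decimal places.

6.667

By linearity (sum of 3 independent geometric waits), E[trials] = 3/p = 3/(9/20) = 20/3.
≈ 6.667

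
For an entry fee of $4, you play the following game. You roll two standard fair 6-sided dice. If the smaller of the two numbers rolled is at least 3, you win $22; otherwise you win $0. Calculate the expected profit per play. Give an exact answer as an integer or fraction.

E[payout] = (5/9)·0 + (4/9)·22 = 88/9
Expected profit = 88/9 − 4 = 52/9

52/9 dollars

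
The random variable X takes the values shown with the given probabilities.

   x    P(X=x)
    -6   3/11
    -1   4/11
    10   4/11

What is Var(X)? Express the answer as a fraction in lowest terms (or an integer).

5308/121

E[X] = (3/11)·(-6) + (4/11)·(-1) + (4/11)·10 = 18/11
E[X²] = (3/11)·36 + (4/11)·1 + (4/11)·100 = 512/11
Var(X) = 512/11 − (18/11)² = 5308/121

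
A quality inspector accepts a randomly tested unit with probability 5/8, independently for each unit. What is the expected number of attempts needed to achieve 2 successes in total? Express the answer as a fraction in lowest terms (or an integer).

16/5

By linearity (sum of 2 independent geometric waits), E[trials] = 2/p = 2/(5/8) = 16/5.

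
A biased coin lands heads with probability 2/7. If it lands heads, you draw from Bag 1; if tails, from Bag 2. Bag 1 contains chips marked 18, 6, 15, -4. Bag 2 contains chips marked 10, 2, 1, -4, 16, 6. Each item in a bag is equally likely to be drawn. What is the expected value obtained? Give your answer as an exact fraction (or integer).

E[X | Bag 1] = (18 + 6 + 15 − 4)/4 = 35/4
E[X | Bag 2] = (10 + 2 + 1 − 4 + 16 + 6)/6 = 31/6
E[X] = (2/7)·35/4 + (5/7)·31/6 = 130/21

130/21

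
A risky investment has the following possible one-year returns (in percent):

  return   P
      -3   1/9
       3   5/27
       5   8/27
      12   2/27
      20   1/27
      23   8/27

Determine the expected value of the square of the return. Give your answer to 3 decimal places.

E[X²] = (1/9)·9 + (5/27)·9 + (8/27)·25 + (2/27)·144 + (1/27)·400 + (8/27)·529
     = 5192/27 ≈ 192.296

192.296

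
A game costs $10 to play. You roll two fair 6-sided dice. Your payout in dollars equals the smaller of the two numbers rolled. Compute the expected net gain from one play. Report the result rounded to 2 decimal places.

Distribution of the smaller of the two numbers rolled: 1 w.p. 11/36, 2 w.p. 1/4, 3 w.p. 7/36, 4 w.p. 5/36, 5 w.p. 1/12, 6 w.p. 1/36
E[payout] = (11/36)·1 + (1/4)·2 + (7/36)·3 + (5/36)·4 + (1/12)·5 + (1/36)·6 = 91/36
Expected profit = 91/36 − 10 = -269/36 ≈ -$7.47

-$7.47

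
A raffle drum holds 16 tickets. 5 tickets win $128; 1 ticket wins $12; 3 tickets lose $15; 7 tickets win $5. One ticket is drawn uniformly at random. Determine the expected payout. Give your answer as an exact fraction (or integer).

321/8 dollars

E[payout] = (5/16)·128 + (1/16)·12 + (3/16)·(-15) + (7/16)·5 = 321/8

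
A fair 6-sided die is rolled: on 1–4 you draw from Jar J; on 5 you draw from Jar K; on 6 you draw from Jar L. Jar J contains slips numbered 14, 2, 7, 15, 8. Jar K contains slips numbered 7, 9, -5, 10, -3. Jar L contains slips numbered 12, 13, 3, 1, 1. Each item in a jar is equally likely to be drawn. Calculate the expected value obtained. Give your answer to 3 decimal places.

7.733

E[X | Jar J] = (14 + 2 + 7 + 15 + 8)/5 = 46/5
E[X | Jar K] = (7 + 9 − 5 + 10 − 3)/5 = 18/5
E[X | Jar L] = (12 + 13 + 3 + 1 + 1)/5 = 6
E[X] = (2/3)·46/5 + (1/6)·18/5 + (1/6)·6 = 116/15 ≈ 7.733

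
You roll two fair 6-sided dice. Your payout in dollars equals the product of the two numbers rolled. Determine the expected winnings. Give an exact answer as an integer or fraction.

Distribution of the product of the two numbers rolled: 1 w.p. 1/36, 2 w.p. 1/18, 3 w.p. 1/18, 4 w.p. 1/12, 5 w.p. 1/18, 6 w.p. 1/9, …
E[payout] = (1/36)·1 + (1/18)·2 + (1/18)·3 + (1/12)·4 + (1/18)·5 + (1/9)·6 + (1/18)·8 + (1/36)·9 + (1/18)·10 + (1/9)·12 + (1/18)·15 + (1/36)·16 + (1/18)·18 + (1/18)·20 + (1/18)·24 + (1/36)·25 + (1/18)·30 + (1/36)·36 = 49/4

49/4 dollars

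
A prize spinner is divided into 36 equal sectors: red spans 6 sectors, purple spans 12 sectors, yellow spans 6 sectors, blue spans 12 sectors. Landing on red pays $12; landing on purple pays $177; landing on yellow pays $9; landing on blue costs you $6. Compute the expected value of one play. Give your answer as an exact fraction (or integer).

121/2 dollars

E[payout] = (6/36)·12 + (12/36)·177 + (6/36)·9 + (12/36)·(-6) = 121/2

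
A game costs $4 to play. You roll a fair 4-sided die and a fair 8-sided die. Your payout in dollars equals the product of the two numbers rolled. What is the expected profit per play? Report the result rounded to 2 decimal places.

Distribution of the product of the two numbers rolled: 1 w.p. 1/32, 2 w.p. 1/16, 3 w.p. 1/16, 4 w.p. 3/32, 5 w.p. 1/32, 6 w.p. 3/32, …
E[payout] = (1/32)·1 + (1/16)·2 + (1/16)·3 + (3/32)·4 + (1/32)·5 + (3/32)·6 + (1/32)·7 + (3/32)·8 + (1/32)·9 + (1/32)·10 + (3/32)·12 + (1/32)·14 + (1/32)·15 + (1/16)·16 + (1/32)·18 + (1/32)·20 + (1/32)·21 + (1/16)·24 + (1/32)·28 + (1/32)·32 = 45/4
Expected profit = 45/4 − 4 = 29/4 ≈ $7.25

$7.25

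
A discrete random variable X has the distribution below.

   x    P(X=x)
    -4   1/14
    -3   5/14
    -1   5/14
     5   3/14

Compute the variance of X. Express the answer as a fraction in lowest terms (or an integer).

E[X] = (1/14)·(-4) + (5/14)·(-3) + (5/14)·(-1) + (3/14)·5 = -9/14
E[X²] = (1/14)·16 + (5/14)·9 + (5/14)·1 + (3/14)·25 = 141/14
Var(X) = 141/14 − (-9/14)² = 1893/196

1893/196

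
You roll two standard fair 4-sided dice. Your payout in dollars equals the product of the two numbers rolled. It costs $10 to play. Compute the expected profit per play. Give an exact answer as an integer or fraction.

-15/4 dollars

Distribution of the product of the two numbers rolled: 1 w.p. 1/16, 2 w.p. 1/8, 3 w.p. 1/8, 4 w.p. 3/16, 6 w.p. 1/8, 8 w.p. 1/8, …
E[payout] = (1/16)·1 + (1/8)·2 + (1/8)·3 + (3/16)·4 + (1/8)·6 + (1/8)·8 + (1/16)·9 + (1/8)·12 + (1/16)·16 = 25/4
Expected profit = 25/4 − 10 = -15/4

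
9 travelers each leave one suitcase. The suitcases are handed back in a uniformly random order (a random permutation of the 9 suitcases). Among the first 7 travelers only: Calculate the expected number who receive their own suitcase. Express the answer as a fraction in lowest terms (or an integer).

Let Xᵢ = 1 if person i gets their own suitcase. For each i, P(Xᵢ=1) = 1/9.
By linearity of expectation, E[X₁+…+X_7] = 7·(1/9) = 7/9.

7/9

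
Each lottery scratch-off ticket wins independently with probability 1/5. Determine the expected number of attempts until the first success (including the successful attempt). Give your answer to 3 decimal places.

5.000

For a geometric distribution, E[trials] = 1/p = 1/(1/5) = 5.
≈ 5.000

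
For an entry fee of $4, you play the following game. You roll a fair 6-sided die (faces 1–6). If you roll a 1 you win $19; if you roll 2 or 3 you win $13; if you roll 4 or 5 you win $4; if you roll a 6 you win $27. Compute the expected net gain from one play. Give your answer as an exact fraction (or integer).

28/3 dollars

E[payout] = (1/3)·4 + (1/3)·13 + (1/6)·19 + (1/6)·27 = 40/3
Expected profit = 40/3 − 4 = 28/3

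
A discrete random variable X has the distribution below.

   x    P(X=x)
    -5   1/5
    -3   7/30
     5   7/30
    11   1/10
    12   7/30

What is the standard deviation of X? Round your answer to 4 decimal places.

6.8774

E[X] = 101/30, E[X²] = 1759/30
Var(X) = E[X²] − (E[X])² = 1759/30 − 10201/900 = 42569/900
SD(X) = √(42569/900) ≈ 6.8774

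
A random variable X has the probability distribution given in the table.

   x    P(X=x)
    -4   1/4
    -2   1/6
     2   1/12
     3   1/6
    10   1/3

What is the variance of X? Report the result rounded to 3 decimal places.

32.722

E[X] = (1/4)·(-4) + (1/6)·(-2) + (1/12)·2 + (1/6)·3 + (1/3)·10 = 8/3
E[X²] = (1/4)·16 + (1/6)·4 + (1/12)·4 + (1/6)·9 + (1/3)·100 = 239/6
Var(X) = 239/6 − (8/3)² = 589/18 ≈ 32.722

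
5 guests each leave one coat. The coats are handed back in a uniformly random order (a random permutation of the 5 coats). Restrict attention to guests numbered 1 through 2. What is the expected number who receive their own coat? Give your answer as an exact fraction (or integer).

Let Xᵢ = 1 if person i gets their own coat. For each i, P(Xᵢ=1) = 1/5.
By linearity of expectation, E[X₁+…+X_2] = 2·(1/5) = 2/5.

2/5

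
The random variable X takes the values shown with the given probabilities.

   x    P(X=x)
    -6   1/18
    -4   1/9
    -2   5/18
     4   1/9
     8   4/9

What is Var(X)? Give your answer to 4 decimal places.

E[X] = (1/18)·(-6) + (1/9)·(-4) + (5/18)·(-2) + (1/9)·4 + (4/9)·8 = 8/3
E[X²] = (1/18)·36 + (1/9)·16 + (5/18)·4 + (1/9)·16 + (4/9)·64 = 316/9
Var(X) = 316/9 − (8/3)² = 28 ≈ 28.0000

28.0000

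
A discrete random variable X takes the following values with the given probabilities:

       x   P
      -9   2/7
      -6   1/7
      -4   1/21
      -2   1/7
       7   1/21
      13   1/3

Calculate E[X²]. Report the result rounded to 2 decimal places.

88.29

E[X²] = (2/7)·81 + (1/7)·36 + (1/21)·16 + (1/7)·4 + (1/21)·49 + (1/3)·169
     = 618/7 ≈ 88.29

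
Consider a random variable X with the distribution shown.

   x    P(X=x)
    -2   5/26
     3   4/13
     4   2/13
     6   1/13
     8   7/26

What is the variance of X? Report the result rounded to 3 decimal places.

E[X] = (5/26)·(-2) + (4/13)·3 + (2/13)·4 + (1/13)·6 + (7/26)·8 = 49/13
E[X²] = (5/26)·4 + (4/13)·9 + (2/13)·16 + (1/13)·36 + (7/26)·64 = 26
Var(X) = 26 − (49/13)² = 1993/169 ≈ 11.793

11.793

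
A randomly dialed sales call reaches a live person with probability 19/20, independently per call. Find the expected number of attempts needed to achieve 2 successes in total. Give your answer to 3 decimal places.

By linearity (sum of 2 independent geometric waits), E[trials] = 2/p = 2/(19/20) = 40/19.
≈ 2.105

2.105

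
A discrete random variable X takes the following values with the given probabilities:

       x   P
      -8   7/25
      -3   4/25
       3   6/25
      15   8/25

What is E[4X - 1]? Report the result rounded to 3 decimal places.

10.200

E[4x-1] = (7/25)·(-33) + (4/25)·(-13) + (6/25)·11 + (8/25)·59
     = 51/5 ≈ 10.200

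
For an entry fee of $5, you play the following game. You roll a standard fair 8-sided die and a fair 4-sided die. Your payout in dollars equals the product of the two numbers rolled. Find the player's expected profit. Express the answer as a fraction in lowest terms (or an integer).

Distribution of the product of the two numbers rolled: 1 w.p. 1/32, 2 w.p. 1/16, 3 w.p. 1/16, 4 w.p. 3/32, 5 w.p. 1/32, 6 w.p. 3/32, …
E[payout] = (1/32)·1 + (1/16)·2 + (1/16)·3 + (3/32)·4 + (1/32)·5 + (3/32)·6 + (1/32)·7 + (3/32)·8 + (1/32)·9 + (1/32)·10 + (3/32)·12 + (1/32)·14 + (1/32)·15 + (1/16)·16 + (1/32)·18 + (1/32)·20 + (1/32)·21 + (1/16)·24 + (1/32)·28 + (1/32)·32 = 45/4
Expected profit = 45/4 − 5 = 25/4

25/4 dollars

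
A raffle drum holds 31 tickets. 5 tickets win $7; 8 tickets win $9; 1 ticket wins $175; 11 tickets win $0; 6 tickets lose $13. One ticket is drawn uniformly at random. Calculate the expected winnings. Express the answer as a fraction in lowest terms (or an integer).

204/31 dollars

E[payout] = (5/31)·7 + (8/31)·9 + (1/31)·175 + (11/31)·0 + (6/31)·(-13) = 204/31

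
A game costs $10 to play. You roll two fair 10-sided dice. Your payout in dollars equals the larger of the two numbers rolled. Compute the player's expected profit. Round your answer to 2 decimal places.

-$2.85

Distribution of the larger of the two numbers rolled: 1 w.p. 1/100, 2 w.p. 3/100, 3 w.p. 1/20, 4 w.p. 7/100, 5 w.p. 9/100, 6 w.p. 11/100, …
E[payout] = (1/100)·1 + (3/100)·2 + (1/20)·3 + (7/100)·4 + (9/100)·5 + (11/100)·6 + (13/100)·7 + (3/20)·8 + (17/100)·9 + (19/100)·10 = 143/20
Expected profit = 143/20 − 10 = -57/20 ≈ -$2.85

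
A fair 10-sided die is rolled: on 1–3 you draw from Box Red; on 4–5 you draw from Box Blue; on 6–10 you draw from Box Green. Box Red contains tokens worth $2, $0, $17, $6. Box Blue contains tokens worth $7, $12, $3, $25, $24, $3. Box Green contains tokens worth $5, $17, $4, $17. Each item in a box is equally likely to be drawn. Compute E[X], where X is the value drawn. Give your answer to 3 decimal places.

$9.717

E[X | Box Red] = (2 + 0 + 17 + 6)/4 = 25/4
E[X | Box Blue] = (7 + 12 + 3 + 25 + 24 + 3)/6 = 37/3
E[X | Box Green] = (5 + 17 + 4 + 17)/4 = 43/4
E[X] = (3/10)·25/4 + (1/5)·37/3 + (1/2)·43/4 = 583/60 ≈ 9.717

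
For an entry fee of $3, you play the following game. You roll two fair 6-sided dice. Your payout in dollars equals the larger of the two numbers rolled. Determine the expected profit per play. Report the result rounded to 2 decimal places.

$1.47

Distribution of the larger of the two numbers rolled: 1 w.p. 1/36, 2 w.p. 1/12, 3 w.p. 5/36, 4 w.p. 7/36, 5 w.p. 1/4, 6 w.p. 11/36
E[payout] = (1/36)·1 + (1/12)·2 + (5/36)·3 + (7/36)·4 + (1/4)·5 + (11/36)·6 = 161/36
Expected profit = 161/36 − 3 = 53/36 ≈ $1.47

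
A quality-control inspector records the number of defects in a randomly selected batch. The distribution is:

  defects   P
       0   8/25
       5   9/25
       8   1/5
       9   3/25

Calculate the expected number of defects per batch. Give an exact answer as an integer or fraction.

E[X] = (8/25)·0 + (9/25)·5 + (1/5)·8 + (3/25)·9
     = 112/25

112/25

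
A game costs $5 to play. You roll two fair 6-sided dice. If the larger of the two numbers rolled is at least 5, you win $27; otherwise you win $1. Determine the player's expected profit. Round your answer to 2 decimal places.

E[payout] = (4/9)·1 + (5/9)·27 = 139/9
Expected profit = 139/9 − 5 = 94/9 ≈ $10.44

$10.44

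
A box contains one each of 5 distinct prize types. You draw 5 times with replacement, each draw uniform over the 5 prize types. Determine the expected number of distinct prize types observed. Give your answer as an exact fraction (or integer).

2101/625

Let Xⱼ=1 if type j appears at least once. P(Xⱼ=1) = 1 − ((5−1)/5)^5 = 2101/3125.
E[#distinct] = 5·2101/3125 = 2101/625.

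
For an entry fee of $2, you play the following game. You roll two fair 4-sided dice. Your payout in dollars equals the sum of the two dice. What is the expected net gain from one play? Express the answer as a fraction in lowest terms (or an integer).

Distribution of the sum of the two dice: 2 w.p. 1/16, 3 w.p. 1/8, 4 w.p. 3/16, 5 w.p. 1/4, 6 w.p. 3/16, 7 w.p. 1/8, …
E[payout] = (1/16)·2 + (1/8)·3 + (3/16)·4 + (1/4)·5 + (3/16)·6 + (1/8)·7 + (1/16)·8 = 5
Expected profit = 5 − 2 = 3

$3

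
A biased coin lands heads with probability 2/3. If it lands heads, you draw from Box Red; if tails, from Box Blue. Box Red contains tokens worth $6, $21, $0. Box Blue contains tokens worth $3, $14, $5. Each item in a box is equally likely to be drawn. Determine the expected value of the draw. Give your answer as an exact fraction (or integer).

76/9 dollars

E[X | Box Red] = (6 + 21 + 0)/3 = 9
E[X | Box Blue] = (3 + 14 + 5)/3 = 22/3
E[X] = (2/3)·9 + (1/3)·22/3 = 76/9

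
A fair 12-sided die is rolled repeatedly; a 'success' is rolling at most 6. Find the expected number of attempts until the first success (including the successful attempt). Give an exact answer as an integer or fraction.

2

For a geometric distribution, E[trials] = 1/p = 1/(1/2) = 2.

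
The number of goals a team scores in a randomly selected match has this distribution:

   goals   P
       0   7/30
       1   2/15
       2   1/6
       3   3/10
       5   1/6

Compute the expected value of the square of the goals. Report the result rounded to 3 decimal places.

7.667

E[X²] = (7/30)·0 + (2/15)·1 + (1/6)·4 + (3/10)·9 + (1/6)·25
     = 23/3 ≈ 7.667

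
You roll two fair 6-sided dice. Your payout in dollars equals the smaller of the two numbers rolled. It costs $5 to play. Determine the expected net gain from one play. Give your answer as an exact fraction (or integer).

Distribution of the smaller of the two numbers rolled: 1 w.p. 11/36, 2 w.p. 1/4, 3 w.p. 7/36, 4 w.p. 5/36, 5 w.p. 1/12, 6 w.p. 1/36
E[payout] = (11/36)·1 + (1/4)·2 + (7/36)·3 + (5/36)·4 + (1/12)·5 + (1/36)·6 = 91/36
Expected profit = 91/36 − 5 = -89/36

-89/36 dollars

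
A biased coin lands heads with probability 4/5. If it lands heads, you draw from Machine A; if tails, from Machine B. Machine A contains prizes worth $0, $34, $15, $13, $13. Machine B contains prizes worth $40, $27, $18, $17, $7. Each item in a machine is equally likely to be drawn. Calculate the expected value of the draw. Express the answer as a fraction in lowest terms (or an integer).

E[X | Machine A] = (0 + 34 + 15 + 13 + 13)/5 = 15
E[X | Machine B] = (40 + 27 + 18 + 17 + 7)/5 = 109/5
E[X] = (4/5)·15 + (1/5)·109/5 = 409/25

409/25 dollars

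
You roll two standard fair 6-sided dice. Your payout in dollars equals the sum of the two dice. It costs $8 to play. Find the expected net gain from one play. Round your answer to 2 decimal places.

Distribution of the sum of the two dice: 2 w.p. 1/36, 3 w.p. 1/18, 4 w.p. 1/12, 5 w.p. 1/9, 6 w.p. 5/36, 7 w.p. 1/6, …
E[payout] = (1/36)·2 + (1/18)·3 + (1/12)·4 + (1/9)·5 + (5/36)·6 + (1/6)·7 + (5/36)·8 + (1/9)·9 + (1/12)·10 + (1/18)·11 + (1/36)·12 = 7
Expected profit = 7 − 8 = -1 ≈ -$1.00

-$1.00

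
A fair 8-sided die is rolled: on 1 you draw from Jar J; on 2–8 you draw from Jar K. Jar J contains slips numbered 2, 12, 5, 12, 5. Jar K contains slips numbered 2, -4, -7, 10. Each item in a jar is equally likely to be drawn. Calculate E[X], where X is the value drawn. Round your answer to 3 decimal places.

E[X | Jar J] = (2 + 12 + 5 + 12 + 5)/5 = 36/5
E[X | Jar K] = (2 − 4 − 7 + 10)/4 = 1/4
E[X] = (1/8)·36/5 + (7/8)·1/4 = 179/160 ≈ 1.119

1.119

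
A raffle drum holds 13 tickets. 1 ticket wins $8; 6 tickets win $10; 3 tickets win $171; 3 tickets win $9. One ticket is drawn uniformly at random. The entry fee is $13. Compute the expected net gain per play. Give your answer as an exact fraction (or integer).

439/13 dollars

E[payout] = (1/13)·8 + (6/13)·10 + (3/13)·171 + (3/13)·9 = 608/13
Expected profit = 608/13 − 13 = 439/13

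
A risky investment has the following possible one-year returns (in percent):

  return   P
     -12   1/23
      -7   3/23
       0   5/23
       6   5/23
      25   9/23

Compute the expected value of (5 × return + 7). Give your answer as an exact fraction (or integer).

E[5x+7] = (1/23)·(-53) + (3/23)·(-28) + (5/23)·7 + (5/23)·37 + (9/23)·132
     = 1271/23

1271/23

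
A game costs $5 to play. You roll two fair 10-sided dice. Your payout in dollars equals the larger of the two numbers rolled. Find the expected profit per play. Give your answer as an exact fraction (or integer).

43/20 dollars

Distribution of the larger of the two numbers rolled: 1 w.p. 1/100, 2 w.p. 3/100, 3 w.p. 1/20, 4 w.p. 7/100, 5 w.p. 9/100, 6 w.p. 11/100, …
E[payout] = (1/100)·1 + (3/100)·2 + (1/20)·3 + (7/100)·4 + (9/100)·5 + (11/100)·6 + (13/100)·7 + (3/20)·8 + (17/100)·9 + (19/100)·10 = 143/20
Expected profit = 143/20 − 5 = 43/20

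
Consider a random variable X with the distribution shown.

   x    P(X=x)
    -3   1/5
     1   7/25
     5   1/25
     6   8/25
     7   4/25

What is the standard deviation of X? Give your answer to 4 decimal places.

E[X] = 73/25, E[X²] = 561/25
Var(X) = E[X²] − (E[X])² = 561/25 − 5329/625 = 8696/625
SD(X) = √(8696/625) ≈ 3.7301

3.7301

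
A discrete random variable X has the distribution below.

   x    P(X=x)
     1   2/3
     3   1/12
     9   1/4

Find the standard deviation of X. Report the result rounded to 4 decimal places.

E[X] = 19/6, E[X²] = 65/3
Var(X) = E[X²] − (E[X])² = 65/3 − 361/36 = 419/36
SD(X) = √(419/36) ≈ 3.4116

3.4116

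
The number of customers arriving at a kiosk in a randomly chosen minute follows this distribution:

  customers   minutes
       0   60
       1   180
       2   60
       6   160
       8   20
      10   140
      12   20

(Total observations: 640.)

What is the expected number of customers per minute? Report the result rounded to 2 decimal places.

Total = 640, so P(customers=0) = 60/640, etc.
E[X] = (3/32)·0 + (9/32)·1 + (3/32)·2 + (1/4)·6 + (1/32)·8 + (7/32)·10 + (1/32)·12
     = 153/32 ≈ 4.78

4.78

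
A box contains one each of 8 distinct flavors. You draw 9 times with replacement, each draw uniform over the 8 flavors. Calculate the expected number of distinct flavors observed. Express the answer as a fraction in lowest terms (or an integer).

Let Xⱼ=1 if type j appears at least once. P(Xⱼ=1) = 1 − ((8−1)/8)^9 = 93864121/134217728.
E[#distinct] = 8·93864121/134217728 = 93864121/16777216.

93864121/16777216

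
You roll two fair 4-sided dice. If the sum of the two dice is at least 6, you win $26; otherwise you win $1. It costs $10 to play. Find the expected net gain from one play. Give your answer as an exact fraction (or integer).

E[payout] = (5/8)·1 + (3/8)·26 = 83/8
Expected profit = 83/8 − 10 = 3/8

3/8 dollars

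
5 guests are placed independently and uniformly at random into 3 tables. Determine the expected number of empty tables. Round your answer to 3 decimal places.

0.395

Let Xⱼ=1 if table j is empty. P(Xⱼ=1) = ((3-1)/3)^5 = 32/243.
By linearity, E[#empty] = 3·32/243 = 32/81.
≈ 0.395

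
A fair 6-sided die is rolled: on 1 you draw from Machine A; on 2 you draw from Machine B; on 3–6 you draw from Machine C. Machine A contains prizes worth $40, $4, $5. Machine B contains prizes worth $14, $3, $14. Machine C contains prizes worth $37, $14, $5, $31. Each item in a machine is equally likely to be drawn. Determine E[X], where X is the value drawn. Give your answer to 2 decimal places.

$18.94

E[X | Machine A] = (40 + 4 + 5)/3 = 49/3
E[X | Machine B] = (14 + 3 + 14)/3 = 31/3
E[X | Machine C] = (37 + 14 + 5 + 31)/4 = 87/4
E[X] = (1/6)·49/3 + (1/6)·31/3 + (2/3)·87/4 = 341/18 ≈ 18.94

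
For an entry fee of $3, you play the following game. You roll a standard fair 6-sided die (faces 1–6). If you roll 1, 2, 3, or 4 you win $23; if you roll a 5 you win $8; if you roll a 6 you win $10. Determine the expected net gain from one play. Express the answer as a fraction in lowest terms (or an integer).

46/3 dollars

E[payout] = (1/6)·8 + (1/6)·10 + (2/3)·23 = 55/3
Expected profit = 55/3 − 3 = 46/3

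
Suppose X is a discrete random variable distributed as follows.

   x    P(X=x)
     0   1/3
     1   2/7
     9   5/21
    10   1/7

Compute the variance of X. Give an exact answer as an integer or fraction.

E[X] = (1/3)·0 + (2/7)·1 + (5/21)·9 + (1/7)·10 = 27/7
E[X²] = (1/3)·0 + (2/7)·1 + (5/21)·81 + (1/7)·100 = 237/7
Var(X) = 237/7 − (27/7)² = 930/49

930/49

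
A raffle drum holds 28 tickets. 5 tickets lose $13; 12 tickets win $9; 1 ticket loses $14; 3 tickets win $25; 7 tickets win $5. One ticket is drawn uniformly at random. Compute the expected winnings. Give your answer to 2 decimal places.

$4.96

E[payout] = (5/28)·(-13) + (12/28)·9 + (1/28)·(-14) + (3/28)·25 + (7/28)·5 = 139/28
≈ $4.96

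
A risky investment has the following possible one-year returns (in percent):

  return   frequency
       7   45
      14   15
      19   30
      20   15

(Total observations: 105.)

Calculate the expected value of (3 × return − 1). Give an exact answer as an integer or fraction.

Total = 105, so P(return=7) = 45/105, etc.
E[3x-1] = (3/7)·20 + (1/7)·41 + (2/7)·56 + (1/7)·59
     = 272/7

272/7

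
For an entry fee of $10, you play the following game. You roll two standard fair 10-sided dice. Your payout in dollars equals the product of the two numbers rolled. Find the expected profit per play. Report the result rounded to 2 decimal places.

$20.25

Distribution of the product of the two numbers rolled: 1 w.p. 1/100, 2 w.p. 1/50, 3 w.p. 1/50, 4 w.p. 3/100, 5 w.p. 1/50, 6 w.p. 1/25, …
E[payout] = (1/100)·1 + (1/50)·2 + (1/50)·3 + (3/100)·4 + (1/50)·5 + (1/25)·6 + (1/50)·7 + (1/25)·8 + (3/100)·9 + (1/25)·10 + (1/25)·12 + (1/50)·14 + (1/50)·15 + (3/100)·16 + (1/25)·18 + (1/25)·20 + (1/50)·21 + (1/25)·24 + (1/100)·25 + (1/50)·27 + (1/50)·28 + (1/25)·30 + (1/50)·32 + (1/50)·35 + (3/100)·36 + (1/25)·40 + (1/50)·42 + (1/50)·45 + (1/50)·48 + (1/100)·49 + (1/50)·50 + (1/50)·54 + (1/50)·56 + (1/50)·60 + (1/50)·63 + (1/100)·64 + (1/50)·70 + (1/50)·72 + (1/50)·80 + (1/100)·81 + (1/50)·90 + (1/100)·100 = 121/4
Expected profit = 121/4 − 10 = 81/4 ≈ $20.25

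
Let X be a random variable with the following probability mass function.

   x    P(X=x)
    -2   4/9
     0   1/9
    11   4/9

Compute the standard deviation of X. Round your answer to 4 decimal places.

6.2893

E[X] = 4, E[X²] = 500/9
Var(X) = E[X²] − (E[X])² = 500/9 − 16 = 356/9
SD(X) = √(356/9) ≈ 6.2893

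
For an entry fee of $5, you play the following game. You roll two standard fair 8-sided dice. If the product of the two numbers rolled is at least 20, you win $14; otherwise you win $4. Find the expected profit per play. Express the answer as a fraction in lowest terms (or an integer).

E[payout] = (9/16)·4 + (7/16)·14 = 67/8
Expected profit = 67/8 − 5 = 27/8

27/8 dollars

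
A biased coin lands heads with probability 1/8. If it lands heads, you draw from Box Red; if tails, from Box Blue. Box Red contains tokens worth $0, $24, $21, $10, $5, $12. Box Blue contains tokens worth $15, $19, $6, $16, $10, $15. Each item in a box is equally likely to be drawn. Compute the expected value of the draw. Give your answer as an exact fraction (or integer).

213/16 dollars

E[X | Box Red] = (0 + 24 + 21 + 10 + 5 + 12)/6 = 12
E[X | Box Blue] = (15 + 19 + 6 + 16 + 10 + 15)/6 = 27/2
E[X] = (1/8)·12 + (7/8)·27/2 = 213/16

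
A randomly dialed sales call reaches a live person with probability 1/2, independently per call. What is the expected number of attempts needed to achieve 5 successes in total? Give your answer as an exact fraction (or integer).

10

By linearity (sum of 5 independent geometric waits), E[trials] = 5/p = 5/(1/2) = 10.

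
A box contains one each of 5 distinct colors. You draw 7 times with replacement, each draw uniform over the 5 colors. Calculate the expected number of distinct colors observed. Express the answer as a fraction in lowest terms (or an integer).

61741/15625

Let Xⱼ=1 if type j appears at least once. P(Xⱼ=1) = 1 − ((5−1)/5)^7 = 61741/78125.
E[#distinct] = 5·61741/78125 = 61741/15625.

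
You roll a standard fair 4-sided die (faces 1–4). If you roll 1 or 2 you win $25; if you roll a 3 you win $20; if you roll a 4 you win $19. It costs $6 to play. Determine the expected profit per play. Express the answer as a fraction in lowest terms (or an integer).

E[payout] = (1/4)·19 + (1/4)·20 + (1/2)·25 = 89/4
Expected profit = 89/4 − 6 = 65/4

65/4 dollars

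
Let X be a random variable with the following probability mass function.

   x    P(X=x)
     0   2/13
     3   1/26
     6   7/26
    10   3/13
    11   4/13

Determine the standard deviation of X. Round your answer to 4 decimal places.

3.9044

E[X] = 193/26, E[X²] = 1829/26
Var(X) = E[X²] − (E[X])² = 1829/26 − 37249/676 = 10305/676
SD(X) = √(10305/676) ≈ 3.9044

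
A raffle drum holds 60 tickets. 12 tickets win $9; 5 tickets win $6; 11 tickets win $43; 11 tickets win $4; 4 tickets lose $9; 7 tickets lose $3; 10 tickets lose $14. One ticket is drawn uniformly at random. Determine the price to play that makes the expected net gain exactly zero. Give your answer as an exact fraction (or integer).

229/30 dollars

E[payout] = (12/60)·9 + (5/60)·6 + (11/60)·43 + (11/60)·4 + (4/60)·(-9) + (7/60)·(-3) + (10/60)·(-14) = 229/30
Fair fee = E[payout] = 229/30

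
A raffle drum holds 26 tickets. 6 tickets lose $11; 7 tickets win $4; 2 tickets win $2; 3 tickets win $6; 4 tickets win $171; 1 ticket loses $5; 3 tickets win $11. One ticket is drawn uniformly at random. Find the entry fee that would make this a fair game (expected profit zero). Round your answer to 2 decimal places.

E[payout] = (6/26)·(-11) + (7/26)·4 + (2/26)·2 + (3/26)·6 + (4/26)·171 + (1/26)·(-5) + (3/26)·11 = 348/13
Fair fee = E[payout] = 348/13 ≈ $26.77

$26.77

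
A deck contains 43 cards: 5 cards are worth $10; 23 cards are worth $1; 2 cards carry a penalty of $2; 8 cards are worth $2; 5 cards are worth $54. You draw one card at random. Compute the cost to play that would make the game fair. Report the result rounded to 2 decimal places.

E[payout] = (5/43)·10 + (23/43)·1 + (2/43)·(-2) + (8/43)·2 + (5/43)·54 = 355/43
Fair fee = E[payout] = 355/43 ≈ $8.26

$8.26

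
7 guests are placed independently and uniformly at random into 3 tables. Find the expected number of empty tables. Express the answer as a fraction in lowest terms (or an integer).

128/729

Let Xⱼ=1 if table j is empty. P(Xⱼ=1) = ((3-1)/3)^7 = 128/2187.
By linearity, E[#empty] = 3·128/2187 = 128/729.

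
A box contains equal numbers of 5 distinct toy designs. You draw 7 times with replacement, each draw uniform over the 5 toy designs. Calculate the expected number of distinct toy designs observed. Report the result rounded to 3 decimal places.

3.951

Let Xⱼ=1 if type j appears at least once. P(Xⱼ=1) = 1 − ((5−1)/5)^7 = 61741/78125.
E[#distinct] = 5·61741/78125 = 61741/15625.
≈ 3.951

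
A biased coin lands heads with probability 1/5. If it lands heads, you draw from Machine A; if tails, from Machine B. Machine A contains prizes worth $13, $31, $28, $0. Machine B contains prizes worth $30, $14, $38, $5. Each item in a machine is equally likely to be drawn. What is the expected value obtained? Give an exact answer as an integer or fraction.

E[X | Machine A] = (13 + 31 + 28 + 0)/4 = 18
E[X | Machine B] = (30 + 14 + 38 + 5)/4 = 87/4
E[X] = (1/5)·18 + (4/5)·87/4 = 21

$21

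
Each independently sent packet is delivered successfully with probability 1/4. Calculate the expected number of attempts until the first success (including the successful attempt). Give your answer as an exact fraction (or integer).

4

For a geometric distribution, E[trials] = 1/p = 1/(1/4) = 4.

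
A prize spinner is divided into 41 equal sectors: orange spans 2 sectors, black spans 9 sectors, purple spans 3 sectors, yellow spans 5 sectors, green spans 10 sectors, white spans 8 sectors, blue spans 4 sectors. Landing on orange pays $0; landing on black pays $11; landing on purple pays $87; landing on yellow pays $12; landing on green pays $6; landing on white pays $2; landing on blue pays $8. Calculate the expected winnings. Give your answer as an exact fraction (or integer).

E[payout] = (2/41)·0 + (9/41)·11 + (3/41)·87 + (5/41)·12 + (10/41)·6 + (8/41)·2 + (4/41)·8 = 528/41

528/41 dollars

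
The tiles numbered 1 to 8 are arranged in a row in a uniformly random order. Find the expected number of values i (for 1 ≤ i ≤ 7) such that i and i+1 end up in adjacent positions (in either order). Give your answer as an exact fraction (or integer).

7/4

For each i ∈ {1,…,7}, let Xᵢ = 1 if i and i+1 are adjacent. P(Xᵢ=1) = 2·(8−1)!/8! = 2/8.
By linearity, E[ΣXᵢ] = (7)·(2/8) = 7/4.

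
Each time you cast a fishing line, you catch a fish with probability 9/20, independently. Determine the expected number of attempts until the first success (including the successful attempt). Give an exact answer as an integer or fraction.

20/9

For a geometric distribution, E[trials] = 1/p = 1/(9/20) = 20/9.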